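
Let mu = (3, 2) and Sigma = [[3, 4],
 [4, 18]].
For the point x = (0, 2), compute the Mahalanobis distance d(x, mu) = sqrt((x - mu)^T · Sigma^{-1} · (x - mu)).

Step 1 — centre the observation: (x - mu) = (-3, 0).

Step 2 — invert Sigma. det(Sigma) = 3·18 - (4)² = 38.
  Sigma^{-1} = (1/det) · [[d, -b], [-b, a]] = [[0.4737, -0.1053],
 [-0.1053, 0.0789]].

Step 3 — form the quadratic (x - mu)^T · Sigma^{-1} · (x - mu):
  Sigma^{-1} · (x - mu) = (-1.4211, 0.3158).
  (x - mu)^T · [Sigma^{-1} · (x - mu)] = (-3)·(-1.4211) + (0)·(0.3158) = 4.2632.

Step 4 — take square root: d = √(4.2632) ≈ 2.0647.

d(x, mu) = √(4.2632) ≈ 2.0647


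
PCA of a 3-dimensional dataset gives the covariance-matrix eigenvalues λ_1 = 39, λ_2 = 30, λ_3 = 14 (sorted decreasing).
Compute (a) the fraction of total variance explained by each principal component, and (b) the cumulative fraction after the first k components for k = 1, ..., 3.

Step 1 — total variance = trace(Sigma) = Σ λ_i = 39 + 30 + 14 = 83.

Step 2 — fraction explained by component i = λ_i / Σ λ:
  PC1: 39/83 = 0.4699
  PC2: 30/83 = 0.3614
  PC3: 14/83 = 0.1687

Step 3 — cumulative fraction after k components = (λ_1 + ... + λ_k) / Σ λ:
  k = 1: 39/83 = 0.4699
  k = 2: (39 + 30)/83 = 69/83 = 0.8313
  k = 3: (39 + 30 + 14)/83 = 83/83 = 1

Summary (fraction, with percent):

explained: PC1 0.4699 (46.99%), PC2 0.3614 (36.14%), PC3 0.1687 (16.87%);  cumulative: 0.4699, 0.8313, 1


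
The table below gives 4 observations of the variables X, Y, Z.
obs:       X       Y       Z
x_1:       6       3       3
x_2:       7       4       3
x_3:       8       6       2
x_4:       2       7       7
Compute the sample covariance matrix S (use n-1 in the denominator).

Step 1 — column means:
  mean(X) = (6 + 7 + 8 + 2) / 4 = 23/4 = 5.75
  mean(Y) = (3 + 4 + 6 + 7) / 4 = 20/4 = 5
  mean(Z) = (3 + 3 + 2 + 7) / 4 = 15/4 = 3.75

Step 2 — sample covariance S[i,j] = (1/(n-1)) · Σ_k (x_{k,i} - mean_i) · (x_{k,j} - mean_j), with n-1 = 3.
  S[X,X] = ((0.25)·(0.25) + (1.25)·(1.25) + (2.25)·(2.25) + (-3.75)·(-3.75)) / 3 = 20.75/3 = 6.9167
  S[X,Y] = ((0.25)·(-2) + (1.25)·(-1) + (2.25)·(1) + (-3.75)·(2)) / 3 = -7/3 = -2.3333
  S[X,Z] = ((0.25)·(-0.75) + (1.25)·(-0.75) + (2.25)·(-1.75) + (-3.75)·(3.25)) / 3 = -17.25/3 = -5.75
  S[Y,Y] = ((-2)·(-2) + (-1)·(-1) + (1)·(1) + (2)·(2)) / 3 = 10/3 = 3.3333
  S[Y,Z] = ((-2)·(-0.75) + (-1)·(-0.75) + (1)·(-1.75) + (2)·(3.25)) / 3 = 7/3 = 2.3333
  S[Z,Z] = ((-0.75)·(-0.75) + (-0.75)·(-0.75) + (-1.75)·(-1.75) + (3.25)·(3.25)) / 3 = 14.75/3 = 4.9167

S is symmetric (S[j,i] = S[i,j]). Assembling:

S = [[6.9167, -2.3333, -5.75],
 [-2.3333, 3.3333, 2.3333],
 [-5.75, 2.3333, 4.9167]]


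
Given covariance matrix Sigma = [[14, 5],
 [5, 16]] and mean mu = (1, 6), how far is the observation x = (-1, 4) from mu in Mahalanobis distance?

Step 1 — centre the observation: (x - mu) = (-2, -2).

Step 2 — invert Sigma. det(Sigma) = 14·16 - (5)² = 199.
  Sigma^{-1} = (1/det) · [[d, -b], [-b, a]] = [[0.0804, -0.0251],
 [-0.0251, 0.0704]].

Step 3 — form the quadratic (x - mu)^T · Sigma^{-1} · (x - mu):
  Sigma^{-1} · (x - mu) = (-0.1106, -0.0905).
  (x - mu)^T · [Sigma^{-1} · (x - mu)] = (-2)·(-0.1106) + (-2)·(-0.0905) = 0.402.

Step 4 — take square root: d = √(0.402) ≈ 0.634.

d(x, mu) = √(0.402) ≈ 0.634


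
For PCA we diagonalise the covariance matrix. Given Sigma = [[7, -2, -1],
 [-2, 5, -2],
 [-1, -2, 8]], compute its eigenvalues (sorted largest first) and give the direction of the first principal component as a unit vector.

Step 1 — characteristic polynomial p(λ) = det(λI - Sigma) = λ³ - tr·λ² + c_1·λ - det, where tr = trace, c_1 = sum of the principal 2×2 minors, det = det(Sigma):
  tr = 7 + 5 + 8 = 20,
  c_1 = (7·5 - (-2)²) + (7·8 - (-1)²) + (5·8 - (-2)²) = 31 + 55 + 36 = 122,
  det = 7·(5·8 - (-2)²) - (-2)·((-2)·8 - (-2)·(-1)) + (-1)·((-2)·(-2) - 5·(-1)) = 7·(36) - (-2)·(-18) + (-1)·(9) = 207.
  So p(λ) = λ³ - 20λ² + 122λ - 207.
Step 2 — look for an integer root (rational root theorem: any rational root is an integer divisor of 207). Testing λ = 9:
  p(9) = 729 - 1620 + 1098 - 207 = 0  ✓
  Dividing out (λ - 9): p(λ) = (λ - 9)(λ² - 11λ + 23).
Step 3 — remaining eigenvalues from the quadratic λ² - 11λ + 23 = 0:
  Δ = 11² - 4·23 = 121 - 92 = 29,  λ = (11 ± √29)/2 = (11 ± 5.3852)/2 ≈ 8.1926 or 2.8074.
  Sorted: λ_1 = 9,  λ_2 = 8.1926,  λ_3 = 2.8074  (check: sum = 20 = tr ✓).

Step 4 — unit eigenvector for λ_1 = 9: v spans the null space of (Sigma - λ_1 I), whose rows are
  r_1 = (-2, -2, -1),  r_2 = (-2, -4, -2),  r_3 = (-1, -2, -1).
  v is orthogonal to every row, so take v ∝ r_1 × r_2 = ((-2)·(-2) - (-1)·(-4), (-1)·(-2) - (-2)·(-2), (-2)·(-4) - (-2)·(-2)) = (0, -2, 4).
  Rescale (divide by 2; multiply by -1 so the first nonzero entry is positive): u = (0, 1, -2).
  ||u|| = √((0)² + (1)² + (-2)²) = √(5) ≈ 2.2361,  v_1 = u/||u|| ≈ (0, 0.4472, -0.8944) (||v_1|| = 1).

λ_1 = 9,  λ_2 = 8.1926,  λ_3 = 2.8074;  v_1 ≈ (0, 0.4472, -0.8944)


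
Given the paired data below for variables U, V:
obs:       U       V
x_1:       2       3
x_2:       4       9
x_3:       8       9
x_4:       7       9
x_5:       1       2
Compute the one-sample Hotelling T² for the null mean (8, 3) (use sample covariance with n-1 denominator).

Step 1 — sample mean vector:
  mean(U) = (2 + 4 + 8 + 7 + 1) / 5 = 22/5 = 4.4
  mean(V) = (3 + 9 + 9 + 9 + 2) / 5 = 32/5 = 6.4
  x̄ = (4.4, 6.4),  deviation x̄ - mu_0 = (4.4, 6.4) - (8, 3) = (-3.6, 3.4).

Step 2 — sample covariance matrix, S[i,j] = (1/(n-1)) · Σ_k (x_{k,i} - mean_i) · (x_{k,j} - mean_j), divisor n-1 = 4:
  S[U,U] = ((-2.4)·(-2.4) + (-0.4)·(-0.4) + (3.6)·(3.6) + (2.6)·(2.6) + (-3.4)·(-3.4)) / 4 = 37.2/4 = 9.3
  S[U,V] = ((-2.4)·(-3.4) + (-0.4)·(2.6) + (3.6)·(2.6) + (2.6)·(2.6) + (-3.4)·(-4.4)) / 4 = 38.2/4 = 9.55
  S[V,V] = ((-3.4)·(-3.4) + (2.6)·(2.6) + (2.6)·(2.6) + (2.6)·(2.6) + (-4.4)·(-4.4)) / 4 = 51.2/4 = 12.8
  S = [[9.3, 9.55],
 [9.55, 12.8]].

Step 3 — invert S. det(S) = 9.3·12.8 - (9.55)² = 27.8375.
  S^{-1} = (1/det) · [[d, -b], [-b, a]] = [[0.4598, -0.3431],
 [-0.3431, 0.3341]].

Step 4 — quadratic form (x̄ - mu_0)^T · S^{-1} · (x̄ - mu_0):
  S^{-1} · (x̄ - mu_0) = (-2.8217, 2.3709),
  (x̄ - mu_0)^T · [...] = (-3.6)·(-2.8217) + (3.4)·(2.3709) = 18.2193.

Step 5 — scale by n: T² = 5 · 18.2193 = 91.0965.

T² ≈ 91.0965


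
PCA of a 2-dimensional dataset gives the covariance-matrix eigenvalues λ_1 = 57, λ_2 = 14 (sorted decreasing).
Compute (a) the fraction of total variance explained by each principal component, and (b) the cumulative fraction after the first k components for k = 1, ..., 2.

Step 1 — total variance = trace(Sigma) = Σ λ_i = 57 + 14 = 71.

Step 2 — fraction explained by component i = λ_i / Σ λ:
  PC1: 57/71 = 0.8028
  PC2: 14/71 = 0.1972

Step 3 — cumulative fraction after k components = (λ_1 + ... + λ_k) / Σ λ:
  k = 1: 57/71 = 0.8028
  k = 2: (57 + 14)/71 = 71/71 = 1

Summary (fraction, with percent):

explained: PC1 0.8028 (80.28%), PC2 0.1972 (19.72%);  cumulative: 0.8028, 1


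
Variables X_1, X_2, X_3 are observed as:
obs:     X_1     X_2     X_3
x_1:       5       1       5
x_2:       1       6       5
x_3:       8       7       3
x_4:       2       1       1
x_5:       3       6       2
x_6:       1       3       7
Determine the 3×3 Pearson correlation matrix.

Step 1 — column means:
  mean(X_1) = (5 + 1 + 8 + 2 + 3 + 1) / 6 = 20/6 = 3.3333
  mean(X_2) = (1 + 6 + 7 + 1 + 6 + 3) / 6 = 24/6 = 4
  mean(X_3) = (5 + 5 + 3 + 1 + 2 + 7) / 6 = 23/6 = 3.8333

Step 2 — sample variances and covariances s[i,j] = (1/(n-1)) · Σ_k (x_{k,i} - mean_i) · (x_{k,j} - mean_j), with n-1 = 5:
  s[X_1,X_1] = ((1.6667)·(1.6667) + (-2.3333)·(-2.3333) + (4.6667)·(4.6667) + (-1.3333)·(-1.3333) + (-0.3333)·(-0.3333) + (-2.3333)·(-2.3333)) / 5 = 37.3333/5 = 7.4667
  s[X_1,X_2] = ((1.6667)·(-3) + (-2.3333)·(2) + (4.6667)·(3) + (-1.3333)·(-3) + (-0.3333)·(2) + (-2.3333)·(-1)) / 5 = 10/5 = 2
  s[X_1,X_3] = ((1.6667)·(1.1667) + (-2.3333)·(1.1667) + (4.6667)·(-0.8333) + (-1.3333)·(-2.8333) + (-0.3333)·(-1.8333) + (-2.3333)·(3.1667)) / 5 = -7.6667/5 = -1.5333
  s[X_2,X_2] = ((-3)·(-3) + (2)·(2) + (3)·(3) + (-3)·(-3) + (2)·(2) + (-1)·(-1)) / 5 = 36/5 = 7.2
  s[X_2,X_3] = ((-3)·(1.1667) + (2)·(1.1667) + (3)·(-0.8333) + (-3)·(-2.8333) + (2)·(-1.8333) + (-1)·(3.1667)) / 5 = -2/5 = -0.4
  s[X_3,X_3] = ((1.1667)·(1.1667) + (1.1667)·(1.1667) + (-0.8333)·(-0.8333) + (-2.8333)·(-2.8333) + (-1.8333)·(-1.8333) + (3.1667)·(3.1667)) / 5 = 24.8333/5 = 4.9667
  Sample standard deviations s_i = √(s[i,i]):
  s(X_1) = √(7.4667) = 2.7325
  s(X_2) = √(7.2) = 2.6833
  s(X_3) = √(4.9667) = 2.2286

Step 3 — r_{ij} = s_{ij} / (s_i · s_j):
  r[X_1,X_1] = 1 (diagonal).
  r[X_1,X_2] = 2 / (2.7325 · 2.6833) = 2 / 7.3321 = 0.2728
  r[X_1,X_3] = -1.5333 / (2.7325 · 2.2286) = -1.5333 / 6.0897 = -0.2518
  r[X_2,X_2] = 1 (diagonal).
  r[X_2,X_3] = -0.4 / (2.6833 · 2.2286) = -0.4 / 5.98 = -0.0669
  r[X_3,X_3] = 1 (diagonal).

R is symmetric with unit diagonal. Assembling:

R = [[1, 0.2728, -0.2518],
 [0.2728, 1, -0.0669],
 [-0.2518, -0.0669, 1]]


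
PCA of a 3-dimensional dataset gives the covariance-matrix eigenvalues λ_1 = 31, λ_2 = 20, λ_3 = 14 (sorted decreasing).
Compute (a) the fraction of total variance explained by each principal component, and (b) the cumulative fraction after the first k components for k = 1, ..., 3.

Step 1 — total variance = trace(Sigma) = Σ λ_i = 31 + 20 + 14 = 65.

Step 2 — fraction explained by component i = λ_i / Σ λ:
  PC1: 31/65 = 0.4769
  PC2: 20/65 = 0.3077
  PC3: 14/65 = 0.2154

Step 3 — cumulative fraction after k components = (λ_1 + ... + λ_k) / Σ λ:
  k = 1: 31/65 = 0.4769
  k = 2: (31 + 20)/65 = 51/65 = 0.7846
  k = 3: (31 + 20 + 14)/65 = 65/65 = 1

Summary (fraction, with percent):

explained: PC1 0.4769 (47.69%), PC2 0.3077 (30.77%), PC3 0.2154 (21.54%);  cumulative: 0.4769, 0.7846, 1


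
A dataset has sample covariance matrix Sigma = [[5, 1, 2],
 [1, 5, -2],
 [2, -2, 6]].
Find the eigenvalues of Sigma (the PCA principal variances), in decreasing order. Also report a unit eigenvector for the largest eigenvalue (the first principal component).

Step 1 — characteristic polynomial p(λ) = det(λI - Sigma) = λ³ - tr·λ² + c_1·λ - det, where tr = trace, c_1 = sum of the principal 2×2 minors, det = det(Sigma):
  tr = 5 + 5 + 6 = 16,
  c_1 = (5·5 - (1)²) + (5·6 - (2)²) + (5·6 - (-2)²) = 24 + 26 + 26 = 76,
  det = 5·(5·6 - (-2)²) - (1)·((1)·6 - (-2)·(2)) + (2)·((1)·(-2) - 5·(2)) = 5·(26) - (1)·(10) + (2)·(-12) = 96.
  So p(λ) = λ³ - 16λ² + 76λ - 96.
Step 2 — look for an integer root (rational root theorem: any rational root is an integer divisor of 96). Testing λ = 2:
  p(2) = 8 - 64 + 152 - 96 = 0  ✓
  Dividing out (λ - 2): p(λ) = (λ - 2)(λ² - 14λ + 48).
Step 3 — remaining eigenvalues from the quadratic λ² - 14λ + 48 = 0:
  Δ = 14² - 4·48 = 196 - 192 = 4,  λ = (14 ± √4)/2 = (14 ± 2)/2 = 8 or 6.
  Sorted: λ_1 = 8,  λ_2 = 6,  λ_3 = 2  (check: sum = 16 = tr ✓).

Step 4 — unit eigenvector for λ_1 = 8: v spans the null space of (Sigma - λ_1 I), whose rows are
  r_1 = (-3, 1, 2),  r_2 = (1, -3, -2),  r_3 = (2, -2, -2).
  v is orthogonal to every row, so take v ∝ r_1 × r_2 = ((1)·(-2) - (2)·(-3), (2)·(1) - (-3)·(-2), (-3)·(-3) - (1)·(1)) = (4, -4, 8).
  Rescale (divide by 4): u = (1, -1, 2).
  ||u|| = √((1)² + (-1)² + (2)²) = √(6) ≈ 2.4495,  v_1 = u/||u|| ≈ (0.4082, -0.4082, 0.8165) (||v_1|| = 1).

λ_1 = 8,  λ_2 = 6,  λ_3 = 2;  v_1 ≈ (0.4082, -0.4082, 0.8165)


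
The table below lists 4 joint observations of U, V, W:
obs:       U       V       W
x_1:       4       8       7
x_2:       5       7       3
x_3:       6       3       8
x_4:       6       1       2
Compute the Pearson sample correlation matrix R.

Step 1 — column means:
  mean(U) = (4 + 5 + 6 + 6) / 4 = 21/4 = 5.25
  mean(V) = (8 + 7 + 3 + 1) / 4 = 19/4 = 4.75
  mean(W) = (7 + 3 + 8 + 2) / 4 = 20/4 = 5

Step 2 — sample variances and covariances s[i,j] = (1/(n-1)) · Σ_k (x_{k,i} - mean_i) · (x_{k,j} - mean_j), with n-1 = 3:
  s[U,U] = ((-1.25)·(-1.25) + (-0.25)·(-0.25) + (0.75)·(0.75) + (0.75)·(0.75)) / 3 = 2.75/3 = 0.9167
  s[U,V] = ((-1.25)·(3.25) + (-0.25)·(2.25) + (0.75)·(-1.75) + (0.75)·(-3.75)) / 3 = -8.75/3 = -2.9167
  s[U,W] = ((-1.25)·(2) + (-0.25)·(-2) + (0.75)·(3) + (0.75)·(-3)) / 3 = -2/3 = -0.6667
  s[V,V] = ((3.25)·(3.25) + (2.25)·(2.25) + (-1.75)·(-1.75) + (-3.75)·(-3.75)) / 3 = 32.75/3 = 10.9167
  s[V,W] = ((3.25)·(2) + (2.25)·(-2) + (-1.75)·(3) + (-3.75)·(-3)) / 3 = 8/3 = 2.6667
  s[W,W] = ((2)·(2) + (-2)·(-2) + (3)·(3) + (-3)·(-3)) / 3 = 26/3 = 8.6667
  Sample standard deviations s_i = √(s[i,i]):
  s(U) = √(0.9167) = 0.9574
  s(V) = √(10.9167) = 3.304
  s(W) = √(8.6667) = 2.9439

Step 3 — r_{ij} = s_{ij} / (s_i · s_j):
  r[U,U] = 1 (diagonal).
  r[U,V] = -2.9167 / (0.9574 · 3.304) = -2.9167 / 3.1634 = -0.922
  r[U,W] = -0.6667 / (0.9574 · 2.9439) = -0.6667 / 2.8186 = -0.2365
  r[V,V] = 1 (diagonal).
  r[V,W] = 2.6667 / (3.304 · 2.9439) = 2.6667 / 9.7268 = 0.2742
  r[W,W] = 1 (diagonal).

R is symmetric with unit diagonal. Assembling:

R = [[1, -0.922, -0.2365],
 [-0.922, 1, 0.2742],
 [-0.2365, 0.2742, 1]]


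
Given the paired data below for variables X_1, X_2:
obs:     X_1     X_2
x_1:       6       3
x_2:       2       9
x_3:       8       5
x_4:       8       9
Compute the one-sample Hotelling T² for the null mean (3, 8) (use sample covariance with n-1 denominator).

Step 1 — sample mean vector:
  mean(X_1) = (6 + 2 + 8 + 8) / 4 = 24/4 = 6
  mean(X_2) = (3 + 9 + 5 + 9) / 4 = 26/4 = 6.5
  x̄ = (6, 6.5),  deviation x̄ - mu_0 = (6, 6.5) - (3, 8) = (3, -1.5).

Step 2 — sample covariance matrix, S[i,j] = (1/(n-1)) · Σ_k (x_{k,i} - mean_i) · (x_{k,j} - mean_j), divisor n-1 = 3:
  S[X_1,X_1] = ((0)·(0) + (-4)·(-4) + (2)·(2) + (2)·(2)) / 3 = 24/3 = 8
  S[X_1,X_2] = ((0)·(-3.5) + (-4)·(2.5) + (2)·(-1.5) + (2)·(2.5)) / 3 = -8/3 = -2.6667
  S[X_2,X_2] = ((-3.5)·(-3.5) + (2.5)·(2.5) + (-1.5)·(-1.5) + (2.5)·(2.5)) / 3 = 27/3 = 9
  S = [[8, -2.6667],
 [-2.6667, 9]].

Step 3 — invert S. det(S) = 8·9 - (-2.6667)² = 64.8889.
  S^{-1} = (1/det) · [[d, -b], [-b, a]] = [[0.1387, 0.0411],
 [0.0411, 0.1233]].

Step 4 — quadratic form (x̄ - mu_0)^T · S^{-1} · (x̄ - mu_0):
  S^{-1} · (x̄ - mu_0) = (0.3545, -0.0616),
  (x̄ - mu_0)^T · [...] = (3)·(0.3545) + (-1.5)·(-0.0616) = 1.1558.

Step 5 — scale by n: T² = 4 · 1.1558 = 4.6233.

T² ≈ 4.6233


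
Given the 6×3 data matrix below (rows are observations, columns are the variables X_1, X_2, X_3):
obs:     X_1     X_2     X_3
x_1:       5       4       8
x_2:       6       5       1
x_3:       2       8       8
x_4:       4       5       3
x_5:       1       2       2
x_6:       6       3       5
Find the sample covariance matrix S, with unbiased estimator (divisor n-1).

Step 1 — column means:
  mean(X_1) = (5 + 6 + 2 + 4 + 1 + 6) / 6 = 24/6 = 4
  mean(X_2) = (4 + 5 + 8 + 5 + 2 + 3) / 6 = 27/6 = 4.5
  mean(X_3) = (8 + 1 + 8 + 3 + 2 + 5) / 6 = 27/6 = 4.5

Step 2 — sample covariance S[i,j] = (1/(n-1)) · Σ_k (x_{k,i} - mean_i) · (x_{k,j} - mean_j), with n-1 = 5.
  S[X_1,X_1] = ((1)·(1) + (2)·(2) + (-2)·(-2) + (0)·(0) + (-3)·(-3) + (2)·(2)) / 5 = 22/5 = 4.4
  S[X_1,X_2] = ((1)·(-0.5) + (2)·(0.5) + (-2)·(3.5) + (0)·(0.5) + (-3)·(-2.5) + (2)·(-1.5)) / 5 = -2/5 = -0.4
  S[X_1,X_3] = ((1)·(3.5) + (2)·(-3.5) + (-2)·(3.5) + (0)·(-1.5) + (-3)·(-2.5) + (2)·(0.5)) / 5 = -2/5 = -0.4
  S[X_2,X_2] = ((-0.5)·(-0.5) + (0.5)·(0.5) + (3.5)·(3.5) + (0.5)·(0.5) + (-2.5)·(-2.5) + (-1.5)·(-1.5)) / 5 = 21.5/5 = 4.3
  S[X_2,X_3] = ((-0.5)·(3.5) + (0.5)·(-3.5) + (3.5)·(3.5) + (0.5)·(-1.5) + (-2.5)·(-2.5) + (-1.5)·(0.5)) / 5 = 13.5/5 = 2.7
  S[X_3,X_3] = ((3.5)·(3.5) + (-3.5)·(-3.5) + (3.5)·(3.5) + (-1.5)·(-1.5) + (-2.5)·(-2.5) + (0.5)·(0.5)) / 5 = 45.5/5 = 9.1

S is symmetric (S[j,i] = S[i,j]). Assembling:

S = [[4.4, -0.4, -0.4],
 [-0.4, 4.3, 2.7],
 [-0.4, 2.7, 9.1]]


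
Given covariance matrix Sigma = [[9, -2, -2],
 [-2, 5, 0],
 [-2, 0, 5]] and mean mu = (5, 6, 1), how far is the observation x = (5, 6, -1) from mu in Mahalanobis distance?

Step 1 — centre the observation: (x - mu) = (0, 0, -2).

Step 2 — invert Sigma (cofactor / det for 3×3, or solve directly):
  Sigma^{-1} = [[0.1351, 0.0541, 0.0541],
 [0.0541, 0.2216, 0.0216],
 [0.0541, 0.0216, 0.2216]].

Step 3 — form the quadratic (x - mu)^T · Sigma^{-1} · (x - mu):
  Sigma^{-1} · (x - mu) = (-0.1081, -0.0432, -0.4432).
  (x - mu)^T · [Sigma^{-1} · (x - mu)] = (0)·(-0.1081) + (0)·(-0.0432) + (-2)·(-0.4432) = 0.8865.

Step 4 — take square root: d = √(0.8865) ≈ 0.9415.

d(x, mu) = √(0.8865) ≈ 0.9415


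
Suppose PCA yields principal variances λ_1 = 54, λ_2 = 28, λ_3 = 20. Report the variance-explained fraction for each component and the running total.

Step 1 — total variance = trace(Sigma) = Σ λ_i = 54 + 28 + 20 = 102.

Step 2 — fraction explained by component i = λ_i / Σ λ:
  PC1: 54/102 = 0.5294
  PC2: 28/102 = 0.2745
  PC3: 20/102 = 0.1961

Step 3 — cumulative fraction after k components = (λ_1 + ... + λ_k) / Σ λ:
  k = 1: 54/102 = 0.5294
  k = 2: (54 + 28)/102 = 82/102 = 0.8039
  k = 3: (54 + 28 + 20)/102 = 102/102 = 1

Summary (fraction, with percent):

explained: PC1 0.5294 (52.94%), PC2 0.2745 (27.45%), PC3 0.1961 (19.61%);  cumulative: 0.5294, 0.8039, 1


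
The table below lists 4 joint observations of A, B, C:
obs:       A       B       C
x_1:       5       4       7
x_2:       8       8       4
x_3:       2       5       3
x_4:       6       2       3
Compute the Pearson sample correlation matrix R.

Step 1 — column means:
  mean(A) = (5 + 8 + 2 + 6) / 4 = 21/4 = 5.25
  mean(B) = (4 + 8 + 5 + 2) / 4 = 19/4 = 4.75
  mean(C) = (7 + 4 + 3 + 3) / 4 = 17/4 = 4.25

Step 2 — sample variances and covariances s[i,j] = (1/(n-1)) · Σ_k (x_{k,i} - mean_i) · (x_{k,j} - mean_j), with n-1 = 3:
  s[A,A] = ((-0.25)·(-0.25) + (2.75)·(2.75) + (-3.25)·(-3.25) + (0.75)·(0.75)) / 3 = 18.75/3 = 6.25
  s[A,B] = ((-0.25)·(-0.75) + (2.75)·(3.25) + (-3.25)·(0.25) + (0.75)·(-2.75)) / 3 = 6.25/3 = 2.0833
  s[A,C] = ((-0.25)·(2.75) + (2.75)·(-0.25) + (-3.25)·(-1.25) + (0.75)·(-1.25)) / 3 = 1.75/3 = 0.5833
  s[B,B] = ((-0.75)·(-0.75) + (3.25)·(3.25) + (0.25)·(0.25) + (-2.75)·(-2.75)) / 3 = 18.75/3 = 6.25
  s[B,C] = ((-0.75)·(2.75) + (3.25)·(-0.25) + (0.25)·(-1.25) + (-2.75)·(-1.25)) / 3 = 0.25/3 = 0.0833
  s[C,C] = ((2.75)·(2.75) + (-0.25)·(-0.25) + (-1.25)·(-1.25) + (-1.25)·(-1.25)) / 3 = 10.75/3 = 3.5833
  Sample standard deviations s_i = √(s[i,i]):
  s(A) = √(6.25) = 2.5
  s(B) = √(6.25) = 2.5
  s(C) = √(3.5833) = 1.893

Step 3 — r_{ij} = s_{ij} / (s_i · s_j):
  r[A,A] = 1 (diagonal).
  r[A,B] = 2.0833 / (2.5 · 2.5) = 2.0833 / 6.25 = 0.3333
  r[A,C] = 0.5833 / (2.5 · 1.893) = 0.5833 / 4.7324 = 0.1233
  r[B,B] = 1 (diagonal).
  r[B,C] = 0.0833 / (2.5 · 1.893) = 0.0833 / 4.7324 = 0.0176
  r[C,C] = 1 (diagonal).

R is symmetric with unit diagonal. Assembling:

R = [[1, 0.3333, 0.1233],
 [0.3333, 1, 0.0176],
 [0.1233, 0.0176, 1]]


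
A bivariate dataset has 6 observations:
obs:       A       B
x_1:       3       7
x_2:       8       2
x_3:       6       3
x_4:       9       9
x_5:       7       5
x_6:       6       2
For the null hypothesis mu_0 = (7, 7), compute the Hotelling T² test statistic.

Step 1 — sample mean vector:
  mean(A) = (3 + 8 + 6 + 9 + 7 + 6) / 6 = 39/6 = 6.5
  mean(B) = (7 + 2 + 3 + 9 + 5 + 2) / 6 = 28/6 = 4.6667
  x̄ = (6.5, 4.6667),  deviation x̄ - mu_0 = (6.5, 4.6667) - (7, 7) = (-0.5, -2.3333).

Step 2 — sample covariance matrix, S[i,j] = (1/(n-1)) · Σ_k (x_{k,i} - mean_i) · (x_{k,j} - mean_j), divisor n-1 = 5:
  S[A,A] = ((-3.5)·(-3.5) + (1.5)·(1.5) + (-0.5)·(-0.5) + (2.5)·(2.5) + (0.5)·(0.5) + (-0.5)·(-0.5)) / 5 = 21.5/5 = 4.3
  S[A,B] = ((-3.5)·(2.3333) + (1.5)·(-2.6667) + (-0.5)·(-1.6667) + (2.5)·(4.3333) + (0.5)·(0.3333) + (-0.5)·(-2.6667)) / 5 = 1/5 = 0.2
  S[B,B] = ((2.3333)·(2.3333) + (-2.6667)·(-2.6667) + (-1.6667)·(-1.6667) + (4.3333)·(4.3333) + (0.3333)·(0.3333) + (-2.6667)·(-2.6667)) / 5 = 41.3333/5 = 8.2667
  S = [[4.3, 0.2],
 [0.2, 8.2667]].

Step 3 — invert S. det(S) = 4.3·8.2667 - (0.2)² = 35.5067.
  S^{-1} = (1/det) · [[d, -b], [-b, a]] = [[0.2328, -0.0056],
 [-0.0056, 0.1211]].

Step 4 — quadratic form (x̄ - mu_0)^T · S^{-1} · (x̄ - mu_0):
  S^{-1} · (x̄ - mu_0) = (-0.1033, -0.2798),
  (x̄ - mu_0)^T · [...] = (-0.5)·(-0.1033) + (-2.3333)·(-0.2798) = 0.7044.

Step 5 — scale by n: T² = 6 · 0.7044 = 4.2264.

T² ≈ 4.2264


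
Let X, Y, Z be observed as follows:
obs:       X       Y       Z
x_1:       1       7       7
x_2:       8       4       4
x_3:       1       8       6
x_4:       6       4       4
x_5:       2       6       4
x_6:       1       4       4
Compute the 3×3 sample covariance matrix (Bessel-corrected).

Step 1 — column means:
  mean(X) = (1 + 8 + 1 + 6 + 2 + 1) / 6 = 19/6 = 3.1667
  mean(Y) = (7 + 4 + 8 + 4 + 6 + 4) / 6 = 33/6 = 5.5
  mean(Z) = (7 + 4 + 6 + 4 + 4 + 4) / 6 = 29/6 = 4.8333

Step 2 — sample covariance S[i,j] = (1/(n-1)) · Σ_k (x_{k,i} - mean_i) · (x_{k,j} - mean_j), with n-1 = 5.
  S[X,X] = ((-2.1667)·(-2.1667) + (4.8333)·(4.8333) + (-2.1667)·(-2.1667) + (2.8333)·(2.8333) + (-1.1667)·(-1.1667) + (-2.1667)·(-2.1667)) / 5 = 46.8333/5 = 9.3667
  S[X,Y] = ((-2.1667)·(1.5) + (4.8333)·(-1.5) + (-2.1667)·(2.5) + (2.8333)·(-1.5) + (-1.1667)·(0.5) + (-2.1667)·(-1.5)) / 5 = -17.5/5 = -3.5
  S[X,Z] = ((-2.1667)·(2.1667) + (4.8333)·(-0.8333) + (-2.1667)·(1.1667) + (2.8333)·(-0.8333) + (-1.1667)·(-0.8333) + (-2.1667)·(-0.8333)) / 5 = -10.8333/5 = -2.1667
  S[Y,Y] = ((1.5)·(1.5) + (-1.5)·(-1.5) + (2.5)·(2.5) + (-1.5)·(-1.5) + (0.5)·(0.5) + (-1.5)·(-1.5)) / 5 = 15.5/5 = 3.1
  S[Y,Z] = ((1.5)·(2.1667) + (-1.5)·(-0.8333) + (2.5)·(1.1667) + (-1.5)·(-0.8333) + (0.5)·(-0.8333) + (-1.5)·(-0.8333)) / 5 = 9.5/5 = 1.9
  S[Z,Z] = ((2.1667)·(2.1667) + (-0.8333)·(-0.8333) + (1.1667)·(1.1667) + (-0.8333)·(-0.8333) + (-0.8333)·(-0.8333) + (-0.8333)·(-0.8333)) / 5 = 8.8333/5 = 1.7667

S is symmetric (S[j,i] = S[i,j]). Assembling:

S = [[9.3667, -3.5, -2.1667],
 [-3.5, 3.1, 1.9],
 [-2.1667, 1.9, 1.7667]]


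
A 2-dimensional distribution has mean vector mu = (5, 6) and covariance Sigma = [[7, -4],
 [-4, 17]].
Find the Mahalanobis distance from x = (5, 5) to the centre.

Step 1 — centre the observation: (x - mu) = (0, -1).

Step 2 — invert Sigma. det(Sigma) = 7·17 - (-4)² = 103.
  Sigma^{-1} = (1/det) · [[d, -b], [-b, a]] = [[0.165, 0.0388],
 [0.0388, 0.068]].

Step 3 — form the quadratic (x - mu)^T · Sigma^{-1} · (x - mu):
  Sigma^{-1} · (x - mu) = (-0.0388, -0.068).
  (x - mu)^T · [Sigma^{-1} · (x - mu)] = (0)·(-0.0388) + (-1)·(-0.068) = 0.068.

Step 4 — take square root: d = √(0.068) ≈ 0.2607.

d(x, mu) = √(0.068) ≈ 0.2607


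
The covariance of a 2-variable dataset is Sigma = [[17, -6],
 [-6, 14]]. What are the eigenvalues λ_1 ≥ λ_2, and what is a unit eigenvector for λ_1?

Step 1 — characteristic polynomial of 2×2 Sigma:
  det(Sigma - λI) = λ² - trace · λ + det = 0.
  trace = 17 + 14 = 31, det = 17·14 - (-6)² = 202.
Step 2 — discriminant:
  Δ = trace² - 4·det = 961 - 808 = 153.
Step 3 — eigenvalues:
  λ = (trace ± √Δ)/2 = (31 ± 12.3693)/2,
  λ_1 = 21.6847,  λ_2 = 9.3153.

Step 4 — unit eigenvector for λ_1: solve (Sigma - λ_1 I)v = 0. First row:
  (17 - 21.6847)·v_x + (-6)·v_y = 0, i.e. (-4.6847)·v_x + (-6)·v_y = 0,
  so v ∝ (b, λ_1 - a) = (-6, 4.6847); multiply by -1 so the first entry is positive: u = (6, -4.6847).
  ||u|| = √((6)² + (-4.6847)²) = √(57.946) ≈ 7.6122,
  v_1 = u/||u|| ≈ (0.7882, -0.6154) (||v_1|| = 1).

λ_1 = 21.6847,  λ_2 = 9.3153;  v_1 ≈ (0.7882, -0.6154)


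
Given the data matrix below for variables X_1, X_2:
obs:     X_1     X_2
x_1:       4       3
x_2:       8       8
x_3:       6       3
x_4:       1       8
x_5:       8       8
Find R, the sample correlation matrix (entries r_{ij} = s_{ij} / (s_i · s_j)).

Step 1 — column means:
  mean(X_1) = (4 + 8 + 6 + 1 + 8) / 5 = 27/5 = 5.4
  mean(X_2) = (3 + 8 + 3 + 8 + 8) / 5 = 30/5 = 6

Step 2 — sample variances and covariances s[i,j] = (1/(n-1)) · Σ_k (x_{k,i} - mean_i) · (x_{k,j} - mean_j), with n-1 = 4:
  s[X_1,X_1] = ((-1.4)·(-1.4) + (2.6)·(2.6) + (0.6)·(0.6) + (-4.4)·(-4.4) + (2.6)·(2.6)) / 4 = 35.2/4 = 8.8
  s[X_1,X_2] = ((-1.4)·(-3) + (2.6)·(2) + (0.6)·(-3) + (-4.4)·(2) + (2.6)·(2)) / 4 = 4/4 = 1
  s[X_2,X_2] = ((-3)·(-3) + (2)·(2) + (-3)·(-3) + (2)·(2) + (2)·(2)) / 4 = 30/4 = 7.5
  Sample standard deviations s_i = √(s[i,i]):
  s(X_1) = √(8.8) = 2.9665
  s(X_2) = √(7.5) = 2.7386

Step 3 — r_{ij} = s_{ij} / (s_i · s_j):
  r[X_1,X_1] = 1 (diagonal).
  r[X_1,X_2] = 1 / (2.9665 · 2.7386) = 1 / 8.124 = 0.1231
  r[X_2,X_2] = 1 (diagonal).

R is symmetric with unit diagonal. Assembling:

R = [[1, 0.1231],
 [0.1231, 1]]


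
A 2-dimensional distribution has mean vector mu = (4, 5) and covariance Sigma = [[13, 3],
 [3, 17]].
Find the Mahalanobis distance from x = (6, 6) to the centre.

Step 1 — centre the observation: (x - mu) = (2, 1).

Step 2 — invert Sigma. det(Sigma) = 13·17 - (3)² = 212.
  Sigma^{-1} = (1/det) · [[d, -b], [-b, a]] = [[0.0802, -0.0142],
 [-0.0142, 0.0613]].

Step 3 — form the quadratic (x - mu)^T · Sigma^{-1} · (x - mu):
  Sigma^{-1} · (x - mu) = (0.1462, 0.033).
  (x - mu)^T · [Sigma^{-1} · (x - mu)] = (2)·(0.1462) + (1)·(0.033) = 0.3255.

Step 4 — take square root: d = √(0.3255) ≈ 0.5705.

d(x, mu) = √(0.3255) ≈ 0.5705


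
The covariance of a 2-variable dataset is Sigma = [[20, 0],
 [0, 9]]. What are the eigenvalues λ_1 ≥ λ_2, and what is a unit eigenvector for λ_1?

Step 1 — characteristic polynomial of 2×2 Sigma:
  det(Sigma - λI) = λ² - trace · λ + det = 0.
  trace = 20 + 9 = 29, det = 20·9 - (0)² = 180.
Step 2 — discriminant:
  Δ = trace² - 4·det = 841 - 720 = 121.
Step 3 — eigenvalues:
  λ = (trace ± √Δ)/2 = (29 ± 11)/2,
  λ_1 = 20,  λ_2 = 9.

Step 4 — unit eigenvector for λ_1: Sigma is diagonal, so its eigenvectors are the coordinate axes. λ_1 = 20 is the diagonal entry on the first coordinate axis, hence
  v_1 = (1, 0) (||v_1|| = 1).

λ_1 = 20,  λ_2 = 9;  v_1 ≈ (1, 0)


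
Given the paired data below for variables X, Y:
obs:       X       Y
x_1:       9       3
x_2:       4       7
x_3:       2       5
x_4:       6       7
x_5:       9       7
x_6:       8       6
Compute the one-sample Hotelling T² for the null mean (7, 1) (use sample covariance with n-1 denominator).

Step 1 — sample mean vector:
  mean(X) = (9 + 4 + 2 + 6 + 9 + 8) / 6 = 38/6 = 6.3333
  mean(Y) = (3 + 7 + 5 + 7 + 7 + 6) / 6 = 35/6 = 5.8333
  x̄ = (6.3333, 5.8333),  deviation x̄ - mu_0 = (6.3333, 5.8333) - (7, 1) = (-0.6667, 4.8333).

Step 2 — sample covariance matrix, S[i,j] = (1/(n-1)) · Σ_k (x_{k,i} - mean_i) · (x_{k,j} - mean_j), divisor n-1 = 5:
  S[X,X] = ((2.6667)·(2.6667) + (-2.3333)·(-2.3333) + (-4.3333)·(-4.3333) + (-0.3333)·(-0.3333) + (2.6667)·(2.6667) + (1.6667)·(1.6667)) / 5 = 41.3333/5 = 8.2667
  S[X,Y] = ((2.6667)·(-2.8333) + (-2.3333)·(1.1667) + (-4.3333)·(-0.8333) + (-0.3333)·(1.1667) + (2.6667)·(1.1667) + (1.6667)·(0.1667)) / 5 = -3.6667/5 = -0.7333
  S[Y,Y] = ((-2.8333)·(-2.8333) + (1.1667)·(1.1667) + (-0.8333)·(-0.8333) + (1.1667)·(1.1667) + (1.1667)·(1.1667) + (0.1667)·(0.1667)) / 5 = 12.8333/5 = 2.5667
  S = [[8.2667, -0.7333],
 [-0.7333, 2.5667]].

Step 3 — invert S. det(S) = 8.2667·2.5667 - (-0.7333)² = 20.68.
  S^{-1} = (1/det) · [[d, -b], [-b, a]] = [[0.1241, 0.0355],
 [0.0355, 0.3997]].

Step 4 — quadratic form (x̄ - mu_0)^T · S^{-1} · (x̄ - mu_0):
  S^{-1} · (x̄ - mu_0) = (0.0887, 1.9084),
  (x̄ - mu_0)^T · [...] = (-0.6667)·(0.0887) + (4.8333)·(1.9084) = 9.1651.

Step 5 — scale by n: T² = 6 · 9.1651 = 54.9903.

T² ≈ 54.9903


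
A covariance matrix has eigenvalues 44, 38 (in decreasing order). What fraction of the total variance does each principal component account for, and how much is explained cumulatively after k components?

Step 1 — total variance = trace(Sigma) = Σ λ_i = 44 + 38 = 82.

Step 2 — fraction explained by component i = λ_i / Σ λ:
  PC1: 44/82 = 0.5366
  PC2: 38/82 = 0.4634

Step 3 — cumulative fraction after k components = (λ_1 + ... + λ_k) / Σ λ:
  k = 1: 44/82 = 0.5366
  k = 2: (44 + 38)/82 = 82/82 = 1

Summary (fraction, with percent):

explained: PC1 0.5366 (53.66%), PC2 0.4634 (46.34%);  cumulative: 0.5366, 1


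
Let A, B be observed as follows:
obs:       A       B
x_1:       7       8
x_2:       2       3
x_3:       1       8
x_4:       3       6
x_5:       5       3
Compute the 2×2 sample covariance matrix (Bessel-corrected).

Step 1 — column means:
  mean(A) = (7 + 2 + 1 + 3 + 5) / 5 = 18/5 = 3.6
  mean(B) = (8 + 3 + 8 + 6 + 3) / 5 = 28/5 = 5.6

Step 2 — sample covariance S[i,j] = (1/(n-1)) · Σ_k (x_{k,i} - mean_i) · (x_{k,j} - mean_j), with n-1 = 4.
  S[A,A] = ((3.4)·(3.4) + (-1.6)·(-1.6) + (-2.6)·(-2.6) + (-0.6)·(-0.6) + (1.4)·(1.4)) / 4 = 23.2/4 = 5.8
  S[A,B] = ((3.4)·(2.4) + (-1.6)·(-2.6) + (-2.6)·(2.4) + (-0.6)·(0.4) + (1.4)·(-2.6)) / 4 = 2.2/4 = 0.55
  S[B,B] = ((2.4)·(2.4) + (-2.6)·(-2.6) + (2.4)·(2.4) + (0.4)·(0.4) + (-2.6)·(-2.6)) / 4 = 25.2/4 = 6.3

S is symmetric (S[j,i] = S[i,j]). Assembling:

S = [[5.8, 0.55],
 [0.55, 6.3]]


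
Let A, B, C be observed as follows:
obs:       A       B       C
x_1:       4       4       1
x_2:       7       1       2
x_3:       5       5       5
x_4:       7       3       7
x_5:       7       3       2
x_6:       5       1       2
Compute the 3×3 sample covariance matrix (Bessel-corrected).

Step 1 — column means:
  mean(A) = (4 + 7 + 5 + 7 + 7 + 5) / 6 = 35/6 = 5.8333
  mean(B) = (4 + 1 + 5 + 3 + 3 + 1) / 6 = 17/6 = 2.8333
  mean(C) = (1 + 2 + 5 + 7 + 2 + 2) / 6 = 19/6 = 3.1667

Step 2 — sample covariance S[i,j] = (1/(n-1)) · Σ_k (x_{k,i} - mean_i) · (x_{k,j} - mean_j), with n-1 = 5.
  S[A,A] = ((-1.8333)·(-1.8333) + (1.1667)·(1.1667) + (-0.8333)·(-0.8333) + (1.1667)·(1.1667) + (1.1667)·(1.1667) + (-0.8333)·(-0.8333)) / 5 = 8.8333/5 = 1.7667
  S[A,B] = ((-1.8333)·(1.1667) + (1.1667)·(-1.8333) + (-0.8333)·(2.1667) + (1.1667)·(0.1667) + (1.1667)·(0.1667) + (-0.8333)·(-1.8333)) / 5 = -4.1667/5 = -0.8333
  S[A,C] = ((-1.8333)·(-2.1667) + (1.1667)·(-1.1667) + (-0.8333)·(1.8333) + (1.1667)·(3.8333) + (1.1667)·(-1.1667) + (-0.8333)·(-1.1667)) / 5 = 5.1667/5 = 1.0333
  S[B,B] = ((1.1667)·(1.1667) + (-1.8333)·(-1.8333) + (2.1667)·(2.1667) + (0.1667)·(0.1667) + (0.1667)·(0.1667) + (-1.8333)·(-1.8333)) / 5 = 12.8333/5 = 2.5667
  S[B,C] = ((1.1667)·(-2.1667) + (-1.8333)·(-1.1667) + (2.1667)·(1.8333) + (0.1667)·(3.8333) + (0.1667)·(-1.1667) + (-1.8333)·(-1.1667)) / 5 = 6.1667/5 = 1.2333
  S[C,C] = ((-2.1667)·(-2.1667) + (-1.1667)·(-1.1667) + (1.8333)·(1.8333) + (3.8333)·(3.8333) + (-1.1667)·(-1.1667) + (-1.1667)·(-1.1667)) / 5 = 26.8333/5 = 5.3667

S is symmetric (S[j,i] = S[i,j]). Assembling:

S = [[1.7667, -0.8333, 1.0333],
 [-0.8333, 2.5667, 1.2333],
 [1.0333, 1.2333, 5.3667]]


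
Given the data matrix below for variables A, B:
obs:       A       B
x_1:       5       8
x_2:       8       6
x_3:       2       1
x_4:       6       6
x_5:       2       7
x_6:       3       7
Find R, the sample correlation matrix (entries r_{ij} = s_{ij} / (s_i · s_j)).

Step 1 — column means:
  mean(A) = (5 + 8 + 2 + 6 + 2 + 3) / 6 = 26/6 = 4.3333
  mean(B) = (8 + 6 + 1 + 6 + 7 + 7) / 6 = 35/6 = 5.8333

Step 2 — sample variances and covariances s[i,j] = (1/(n-1)) · Σ_k (x_{k,i} - mean_i) · (x_{k,j} - mean_j), with n-1 = 5:
  s[A,A] = ((0.6667)·(0.6667) + (3.6667)·(3.6667) + (-2.3333)·(-2.3333) + (1.6667)·(1.6667) + (-2.3333)·(-2.3333) + (-1.3333)·(-1.3333)) / 5 = 29.3333/5 = 5.8667
  s[A,B] = ((0.6667)·(2.1667) + (3.6667)·(0.1667) + (-2.3333)·(-4.8333) + (1.6667)·(0.1667) + (-2.3333)·(1.1667) + (-1.3333)·(1.1667)) / 5 = 9.3333/5 = 1.8667
  s[B,B] = ((2.1667)·(2.1667) + (0.1667)·(0.1667) + (-4.8333)·(-4.8333) + (0.1667)·(0.1667) + (1.1667)·(1.1667) + (1.1667)·(1.1667)) / 5 = 30.8333/5 = 6.1667
  Sample standard deviations s_i = √(s[i,i]):
  s(A) = √(5.8667) = 2.4221
  s(B) = √(6.1667) = 2.4833

Step 3 — r_{ij} = s_{ij} / (s_i · s_j):
  r[A,A] = 1 (diagonal).
  r[A,B] = 1.8667 / (2.4221 · 2.4833) = 1.8667 / 6.0148 = 0.3103
  r[B,B] = 1 (diagonal).

R is symmetric with unit diagonal. Assembling:

R = [[1, 0.3103],
 [0.3103, 1]]


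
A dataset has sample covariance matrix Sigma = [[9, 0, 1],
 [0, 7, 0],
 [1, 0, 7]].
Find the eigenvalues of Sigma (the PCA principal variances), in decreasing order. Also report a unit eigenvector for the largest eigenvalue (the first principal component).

Step 1 — characteristic polynomial p(λ) = det(λI - Sigma) = λ³ - tr·λ² + c_1·λ - det, where tr = trace, c_1 = sum of the principal 2×2 minors, det = det(Sigma):
  tr = 9 + 7 + 7 = 23,
  c_1 = (9·7 - (0)²) + (9·7 - (1)²) + (7·7 - (0)²) = 63 + 62 + 49 = 174,
  det = 9·(7·7 - (0)²) - (0)·((0)·7 - (0)·(1)) + (1)·((0)·(0) - 7·(1)) = 9·(49) - (0)·(0) + (1)·(-7) = 434.
  So p(λ) = λ³ - 23λ² + 174λ - 434.
Step 2 — look for an integer root (rational root theorem: any rational root is an integer divisor of 434). Testing λ = 7:
  p(7) = 343 - 1127 + 1218 - 434 = 0  ✓
  Dividing out (λ - 7): p(λ) = (λ - 7)(λ² - 16λ + 62).
Step 3 — remaining eigenvalues from the quadratic λ² - 16λ + 62 = 0:
  Δ = 16² - 4·62 = 256 - 248 = 8,  λ = (16 ± √8)/2 = (16 ± 2.8284)/2 ≈ 9.4142 or 6.5858.
  Sorted: λ_1 = 9.4142,  λ_2 = 7,  λ_3 = 6.5858  (check: sum = 23 = tr ✓).

Step 4 — unit eigenvector for λ_1 ≈ 9.4142: v spans the null space of (Sigma - λ_1 I), whose rows are
  r_1 = (-0.4142, 0, 1),  r_2 = (0, -2.4142, 0),  r_3 = (1, 0, -2.4142).
  v is orthogonal to every row, so take v ∝ r_1 × r_2 = ((0)·(0) - (1)·(-2.4142), (1)·(0) - (-0.4142)·(0), (-0.4142)·(-2.4142) - (0)·(0)) ≈ (2.4142, 0, 1).
  Let u = (2.4142, 0, 1).
  ||u|| = √((2.4142)² + (0)² + (1)²) = √(6.8284) ≈ 2.6131,  v_1 = u/||u|| ≈ (0.9239, 0, 0.3827) (||v_1|| = 1).

λ_1 = 9.4142,  λ_2 = 7,  λ_3 = 6.5858;  v_1 ≈ (0.9239, 0, 0.3827)


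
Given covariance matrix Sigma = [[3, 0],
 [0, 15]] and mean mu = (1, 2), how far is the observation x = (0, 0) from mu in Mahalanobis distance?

Step 1 — centre the observation: (x - mu) = (-1, -2).

Step 2 — invert Sigma. det(Sigma) = 3·15 - (0)² = 45.
  Sigma^{-1} = (1/det) · [[d, -b], [-b, a]] = [[0.3333, 0],
 [0, 0.0667]].

Step 3 — form the quadratic (x - mu)^T · Sigma^{-1} · (x - mu):
  Sigma^{-1} · (x - mu) = (-0.3333, -0.1333).
  (x - mu)^T · [Sigma^{-1} · (x - mu)] = (-1)·(-0.3333) + (-2)·(-0.1333) = 0.6.

Step 4 — take square root: d = √(0.6) ≈ 0.7746.

d(x, mu) = √(0.6) ≈ 0.7746


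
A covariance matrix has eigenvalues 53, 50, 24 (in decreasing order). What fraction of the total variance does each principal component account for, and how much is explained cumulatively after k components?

Step 1 — total variance = trace(Sigma) = Σ λ_i = 53 + 50 + 24 = 127.

Step 2 — fraction explained by component i = λ_i / Σ λ:
  PC1: 53/127 = 0.4173
  PC2: 50/127 = 0.3937
  PC3: 24/127 = 0.189

Step 3 — cumulative fraction after k components = (λ_1 + ... + λ_k) / Σ λ:
  k = 1: 53/127 = 0.4173
  k = 2: (53 + 50)/127 = 103/127 = 0.811
  k = 3: (53 + 50 + 24)/127 = 127/127 = 1

Summary (fraction, with percent):

explained: PC1 0.4173 (41.73%), PC2 0.3937 (39.37%), PC3 0.189 (18.9%);  cumulative: 0.4173, 0.811, 1


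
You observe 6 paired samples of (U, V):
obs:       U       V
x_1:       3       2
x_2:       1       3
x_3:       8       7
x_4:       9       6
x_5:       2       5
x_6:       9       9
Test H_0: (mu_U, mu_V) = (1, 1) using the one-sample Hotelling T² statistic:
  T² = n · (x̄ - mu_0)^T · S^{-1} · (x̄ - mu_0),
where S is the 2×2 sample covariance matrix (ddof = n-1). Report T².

Step 1 — sample mean vector:
  mean(U) = (3 + 1 + 8 + 9 + 2 + 9) / 6 = 32/6 = 5.3333
  mean(V) = (2 + 3 + 7 + 6 + 5 + 9) / 6 = 32/6 = 5.3333
  x̄ = (5.3333, 5.3333),  deviation x̄ - mu_0 = (5.3333, 5.3333) - (1, 1) = (4.3333, 4.3333).

Step 2 — sample covariance matrix, S[i,j] = (1/(n-1)) · Σ_k (x_{k,i} - mean_i) · (x_{k,j} - mean_j), divisor n-1 = 5:
  S[U,U] = ((-2.3333)·(-2.3333) + (-4.3333)·(-4.3333) + (2.6667)·(2.6667) + (3.6667)·(3.6667) + (-3.3333)·(-3.3333) + (3.6667)·(3.6667)) / 5 = 69.3333/5 = 13.8667
  S[U,V] = ((-2.3333)·(-3.3333) + (-4.3333)·(-2.3333) + (2.6667)·(1.6667) + (3.6667)·(0.6667) + (-3.3333)·(-0.3333) + (3.6667)·(3.6667)) / 5 = 39.3333/5 = 7.8667
  S[V,V] = ((-3.3333)·(-3.3333) + (-2.3333)·(-2.3333) + (1.6667)·(1.6667) + (0.6667)·(0.6667) + (-0.3333)·(-0.3333) + (3.6667)·(3.6667)) / 5 = 33.3333/5 = 6.6667
  S = [[13.8667, 7.8667],
 [7.8667, 6.6667]].

Step 3 — invert S. det(S) = 13.8667·6.6667 - (7.8667)² = 30.56.
  S^{-1} = (1/det) · [[d, -b], [-b, a]] = [[0.2182, -0.2574],
 [-0.2574, 0.4538]].

Step 4 — quadratic form (x̄ - mu_0)^T · S^{-1} · (x̄ - mu_0):
  S^{-1} · (x̄ - mu_0) = (-0.1702, 0.8508),
  (x̄ - mu_0)^T · [...] = (4.3333)·(-0.1702) + (4.3333)·(0.8508) = 2.9494.

Step 5 — scale by n: T² = 6 · 2.9494 = 17.6963.

T² ≈ 17.6963


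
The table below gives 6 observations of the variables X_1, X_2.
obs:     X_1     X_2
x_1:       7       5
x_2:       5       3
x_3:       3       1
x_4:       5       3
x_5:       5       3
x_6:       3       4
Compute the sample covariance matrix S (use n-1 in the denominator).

Step 1 — column means:
  mean(X_1) = (7 + 5 + 3 + 5 + 5 + 3) / 6 = 28/6 = 4.6667
  mean(X_2) = (5 + 3 + 1 + 3 + 3 + 4) / 6 = 19/6 = 3.1667

Step 2 — sample covariance S[i,j] = (1/(n-1)) · Σ_k (x_{k,i} - mean_i) · (x_{k,j} - mean_j), with n-1 = 5.
  S[X_1,X_1] = ((2.3333)·(2.3333) + (0.3333)·(0.3333) + (-1.6667)·(-1.6667) + (0.3333)·(0.3333) + (0.3333)·(0.3333) + (-1.6667)·(-1.6667)) / 5 = 11.3333/5 = 2.2667
  S[X_1,X_2] = ((2.3333)·(1.8333) + (0.3333)·(-0.1667) + (-1.6667)·(-2.1667) + (0.3333)·(-0.1667) + (0.3333)·(-0.1667) + (-1.6667)·(0.8333)) / 5 = 6.3333/5 = 1.2667
  S[X_2,X_2] = ((1.8333)·(1.8333) + (-0.1667)·(-0.1667) + (-2.1667)·(-2.1667) + (-0.1667)·(-0.1667) + (-0.1667)·(-0.1667) + (0.8333)·(0.8333)) / 5 = 8.8333/5 = 1.7667

S is symmetric (S[j,i] = S[i,j]). Assembling:

S = [[2.2667, 1.2667],
 [1.2667, 1.7667]]


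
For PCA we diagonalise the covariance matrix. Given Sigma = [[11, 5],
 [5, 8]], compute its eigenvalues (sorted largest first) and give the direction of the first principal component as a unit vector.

Step 1 — characteristic polynomial of 2×2 Sigma:
  det(Sigma - λI) = λ² - trace · λ + det = 0.
  trace = 11 + 8 = 19, det = 11·8 - (5)² = 63.
Step 2 — discriminant:
  Δ = trace² - 4·det = 361 - 252 = 109.
Step 3 — eigenvalues:
  λ = (trace ± √Δ)/2 = (19 ± 10.4403)/2,
  λ_1 = 14.7202,  λ_2 = 4.2798.

Step 4 — unit eigenvector for λ_1: solve (Sigma - λ_1 I)v = 0. First row:
  (11 - 14.7202)·v_x + (5)·v_y = 0, i.e. (-3.7202)·v_x + (5)·v_y = 0,
  so v ∝ (b, λ_1 - a) = (5, 3.7202) = u.
  ||u|| = √((5)² + (3.7202)²) = √(38.8395) ≈ 6.2321,
  v_1 = u/||u|| ≈ (0.8023, 0.5969) (||v_1|| = 1).

λ_1 = 14.7202,  λ_2 = 4.2798;  v_1 ≈ (0.8023, 0.5969)


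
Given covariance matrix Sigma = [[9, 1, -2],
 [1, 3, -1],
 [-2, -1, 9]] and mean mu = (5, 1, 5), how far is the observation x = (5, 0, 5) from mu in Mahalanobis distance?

Step 1 — centre the observation: (x - mu) = (0, -1, 0).

Step 2 — invert Sigma (cofactor / det for 3×3, or solve directly):
  Sigma^{-1} = [[0.1198, -0.0323, 0.023],
 [-0.0323, 0.3548, 0.0323],
 [0.023, 0.0323, 0.1198]].

Step 3 — form the quadratic (x - mu)^T · Sigma^{-1} · (x - mu):
  Sigma^{-1} · (x - mu) = (0.0323, -0.3548, -0.0323).
  (x - mu)^T · [Sigma^{-1} · (x - mu)] = (0)·(0.0323) + (-1)·(-0.3548) + (0)·(-0.0323) = 0.3548.

Step 4 — take square root: d = √(0.3548) ≈ 0.5957.

d(x, mu) = √(0.3548) ≈ 0.5957
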